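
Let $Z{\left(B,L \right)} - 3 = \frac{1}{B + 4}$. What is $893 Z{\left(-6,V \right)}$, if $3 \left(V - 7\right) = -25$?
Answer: $\frac{4465}{2} \approx 2232.5$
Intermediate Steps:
$V = - \frac{4}{3}$ ($V = 7 + \frac{1}{3} \left(-25\right) = 7 - \frac{25}{3} = - \frac{4}{3} \approx -1.3333$)
$Z{\left(B,L \right)} = 3 + \frac{1}{4 + B}$ ($Z{\left(B,L \right)} = 3 + \frac{1}{B + 4} = 3 + \frac{1}{4 + B}$)
$893 Z{\left(-6,V \right)} = 893 \frac{13 + 3 \left(-6\right)}{4 - 6} = 893 \frac{13 - 18}{-2} = 893 \left(\left(- \frac{1}{2}\right) \left(-5\right)\right) = 893 \cdot \frac{5}{2} = \frac{4465}{2}$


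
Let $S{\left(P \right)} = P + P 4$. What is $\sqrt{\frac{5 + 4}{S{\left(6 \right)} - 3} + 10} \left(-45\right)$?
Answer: $- 15 \sqrt{93} \approx -144.65$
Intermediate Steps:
$S{\left(P \right)} = 5 P$ ($S{\left(P \right)} = P + 4 P = 5 P$)
$\sqrt{\frac{5 + 4}{S{\left(6 \right)} - 3} + 10} \left(-45\right) = \sqrt{\frac{5 + 4}{5 \cdot 6 - 3} + 10} \left(-45\right) = \sqrt{\frac{9}{30 - 3} + 10} \left(-45\right) = \sqrt{\frac{9}{27} + 10} \left(-45\right) = \sqrt{9 \cdot \frac{1}{27} + 10} \left(-45\right) = \sqrt{\frac{1}{3} + 10} \left(-45\right) = \sqrt{\frac{31}{3}} \left(-45\right) = \frac{\sqrt{93}}{3} \left(-45\right) = - 15 \sqrt{93}$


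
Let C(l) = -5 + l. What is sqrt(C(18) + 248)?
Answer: 3*sqrt(29) ≈ 16.155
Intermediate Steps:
sqrt(C(18) + 248) = sqrt((-5 + 18) + 248) = sqrt(13 + 248) = sqrt(261) = 3*sqrt(29)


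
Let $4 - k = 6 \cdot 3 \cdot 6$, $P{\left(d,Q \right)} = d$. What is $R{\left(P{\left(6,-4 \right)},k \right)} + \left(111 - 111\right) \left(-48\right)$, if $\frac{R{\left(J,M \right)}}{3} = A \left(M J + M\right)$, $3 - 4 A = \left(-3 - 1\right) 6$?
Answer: $-14742$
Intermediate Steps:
$k = -104$ ($k = 4 - 6 \cdot 3 \cdot 6 = 4 - 18 \cdot 6 = 4 - 108 = -104$)
$A = \frac{27}{4}$ ($A = \frac{3}{4} - \frac{\left(-3 - 1\right) 6}{4} = \frac{3}{4} - \frac{\left(-4\right) 6}{4} = \frac{3}{4} - -6 = \frac{3}{4} + 6 = \frac{27}{4} \approx 6.75$)
$R{\left(J,M \right)} = \frac{81 M}{4} + \frac{81 J M}{4}$ ($R{\left(J,M \right)} = 3 \frac{27 \left(M J + M\right)}{4} = 3 \frac{27 \left(J M + M\right)}{4} = 3 \frac{27 \left(M + J M\right)}{4} = 3 \left(\frac{27 M}{4} + \frac{27 J M}{4}\right) = \frac{81 M}{4} + \frac{81 J M}{4}$)
$R{\left(P{\left(6,-4 \right)},k \right)} + \left(111 - 111\right) \left(-48\right) = \frac{81}{4} \left(-104\right) \left(1 + 6\right) + \left(111 - 111\right) \left(-48\right) = \frac{81}{4} \left(-104\right) 7 + 0 \left(-48\right) = -14742 + 0 = -14742$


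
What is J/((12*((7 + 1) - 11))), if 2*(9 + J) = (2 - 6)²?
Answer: 1/36 ≈ 0.027778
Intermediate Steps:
J = -1 (J = -9 + (2 - 6)²/2 = -9 + (½)*(-4)² = -9 + (½)*16 = -9 + 8 = -1)
J/((12*((7 + 1) - 11))) = -1/(12*((7 + 1) - 11)) = -1/(12*(8 - 11)) = -1/(12*(-3)) = -1/(-36) = -1*(-1/36) = 1/36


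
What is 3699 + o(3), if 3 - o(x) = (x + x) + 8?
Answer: 3688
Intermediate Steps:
o(x) = -5 - 2*x (o(x) = 3 - ((x + x) + 8) = 3 - (2*x + 8) = 3 - (8 + 2*x) = 3 + (-8 - 2*x) = -5 - 2*x)
3699 + o(3) = 3699 + (-5 - 2*3) = 3699 + (-5 - 6) = 3699 - 11 = 3688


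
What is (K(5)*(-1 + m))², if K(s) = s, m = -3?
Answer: 400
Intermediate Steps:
(K(5)*(-1 + m))² = (5*(-1 - 3))² = (5*(-4))² = (-20)² = 400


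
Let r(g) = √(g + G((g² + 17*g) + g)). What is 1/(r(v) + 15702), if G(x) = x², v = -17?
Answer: 7851/123276266 - √17/61638133 ≈ 6.3619e-5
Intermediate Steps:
r(g) = √(g + (g² + 18*g)²) (r(g) = √(g + ((g² + 17*g) + g)²) = √(g + (g² + 18*g)²))
1/(r(v) + 15702) = 1/(√(-17*(1 - 17*(18 - 17)²)) + 15702) = 1/(√(-17*(1 - 17*1²)) + 15702) = 1/(√(-17*(1 - 17*1)) + 15702) = 1/(√(-17*(1 - 17)) + 15702) = 1/(√(-17*(-16)) + 15702) = 1/(√272 + 15702) = 1/(4*√17 + 15702) = 1/(15702 + 4*√17)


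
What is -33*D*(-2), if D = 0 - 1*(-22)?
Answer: 1452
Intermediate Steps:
D = 22 (D = 0 + 22 = 22)
-33*D*(-2) = -33*22*(-2) = -726*(-2) = 1452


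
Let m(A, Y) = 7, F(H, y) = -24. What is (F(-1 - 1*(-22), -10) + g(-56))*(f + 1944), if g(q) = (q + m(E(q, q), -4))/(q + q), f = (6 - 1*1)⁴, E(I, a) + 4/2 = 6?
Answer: -968513/16 ≈ -60532.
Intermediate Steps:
E(I, a) = 4 (E(I, a) = -2 + 6 = 4)
f = 625 (f = (6 - 1)⁴ = 5⁴ = 625)
g(q) = (7 + q)/(2*q) (g(q) = (q + 7)/(q + q) = (7 + q)/((2*q)) = (7 + q)*(1/(2*q)) = (7 + q)/(2*q))
(F(-1 - 1*(-22), -10) + g(-56))*(f + 1944) = (-24 + (½)*(7 - 56)/(-56))*(625 + 1944) = (-24 + (½)*(-1/56)*(-49))*2569 = (-24 + 7/16)*2569 = -377/16*2569 = -968513/16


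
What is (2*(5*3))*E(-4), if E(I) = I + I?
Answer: -240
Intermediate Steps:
E(I) = 2*I
(2*(5*3))*E(-4) = (2*(5*3))*(2*(-4)) = (2*15)*(-8) = 30*(-8) = -240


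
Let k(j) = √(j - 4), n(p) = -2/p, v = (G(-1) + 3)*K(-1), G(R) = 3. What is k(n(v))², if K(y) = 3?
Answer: -37/9 ≈ -4.1111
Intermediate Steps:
v = 18 (v = (3 + 3)*3 = 6*3 = 18)
k(j) = √(-4 + j)
k(n(v))² = (√(-4 - 2/18))² = (√(-4 - 2*1/18))² = (√(-4 - ⅑))² = (√(-37/9))² = (I*√37/3)² = -37/9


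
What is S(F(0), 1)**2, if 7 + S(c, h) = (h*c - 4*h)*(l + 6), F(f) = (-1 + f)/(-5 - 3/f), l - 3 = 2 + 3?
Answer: 3969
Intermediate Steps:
l = 8 (l = 3 + (2 + 3) = 3 + 5 = 8)
F(f) = (-1 + f)/(-5 - 3/f)
S(c, h) = -7 - 56*h + 14*c*h (S(c, h) = -7 + (h*c - 4*h)*(8 + 6) = -7 + (c*h - 4*h)*14 = -7 + (-4*h + c*h)*14 = -7 + (-56*h + 14*c*h) = -7 - 56*h + 14*c*h)
S(F(0), 1)**2 = (-7 - 56*1 + 14*(0*(1 - 1*0)/(3 + 5*0))*1)**2 = (-7 - 56 + 14*(0*(1 + 0)/(3 + 0))*1)**2 = (-7 - 56 + 14*(0*1/3)*1)**2 = (-7 - 56 + 14*(0*(1/3)*1)*1)**2 = (-7 - 56 + 14*0*1)**2 = (-7 - 56 + 0)**2 = (-63)**2 = 3969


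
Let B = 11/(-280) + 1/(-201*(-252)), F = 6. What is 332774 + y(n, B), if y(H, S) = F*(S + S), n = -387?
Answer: 14046370651/42210 ≈ 3.3277e+5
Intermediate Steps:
B = -19889/506520 (B = 11*(-1/280) - 1/201*(-1/252) = -11/280 + 1/50652 = -19889/506520 ≈ -0.039266)
y(H, S) = 12*S (y(H, S) = 6*(S + S) = 6*(2*S) = 12*S)
332774 + y(n, B) = 332774 + 12*(-19889/506520) = 332774 - 19889/42210 = 14046370651/42210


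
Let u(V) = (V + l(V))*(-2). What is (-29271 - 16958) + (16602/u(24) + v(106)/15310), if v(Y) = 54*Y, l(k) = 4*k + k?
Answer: -17007427769/367440 ≈ -46286.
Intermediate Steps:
l(k) = 5*k
u(V) = -12*V (u(V) = (V + 5*V)*(-2) = (6*V)*(-2) = -12*V)
(-29271 - 16958) + (16602/u(24) + v(106)/15310) = (-29271 - 16958) + (16602/((-12*24)) + (54*106)/15310) = -46229 + (16602/(-288) + 5724*(1/15310)) = -46229 + (16602*(-1/288) + 2862/7655) = -46229 + (-2767/48 + 2862/7655) = -46229 - 21044009/367440 = -17007427769/367440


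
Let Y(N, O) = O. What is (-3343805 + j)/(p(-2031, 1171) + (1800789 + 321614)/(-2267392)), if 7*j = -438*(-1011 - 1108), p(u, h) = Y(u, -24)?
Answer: 50967600548096/395778677 ≈ 1.2878e+5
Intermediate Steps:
p(u, h) = -24
j = 928122/7 (j = (-438*(-1011 - 1108))/7 = (-438*(-2119))/7 = (⅐)*928122 = 928122/7 ≈ 1.3259e+5)
(-3343805 + j)/(p(-2031, 1171) + (1800789 + 321614)/(-2267392)) = (-3343805 + 928122/7)/(-24 + (1800789 + 321614)/(-2267392)) = -22478513/(7*(-24 + 2122403*(-1/2267392))) = -22478513/(7*(-24 - 2122403/2267392)) = -22478513/(7*(-56539811/2267392)) = -22478513/7*(-2267392/56539811) = 50967600548096/395778677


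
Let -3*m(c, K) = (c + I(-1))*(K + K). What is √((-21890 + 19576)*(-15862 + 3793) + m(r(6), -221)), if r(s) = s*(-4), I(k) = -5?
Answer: 2*√62827635/3 ≈ 5284.3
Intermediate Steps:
r(s) = -4*s
m(c, K) = -2*K*(-5 + c)/3 (m(c, K) = -(c - 5)*(K + K)/3 = -(-5 + c)*2*K/3 = -2*K*(-5 + c)/3)
√((-21890 + 19576)*(-15862 + 3793) + m(r(6), -221)) = √((-21890 + 19576)*(-15862 + 3793) + (⅔)*(-221)*(5 - (-4)*6)) = √(-2314*(-12069) + (⅔)*(-221)*(5 - 1*(-24))) = √(27927666 + (⅔)*(-221)*(5 + 24)) = √(27927666 + (⅔)*(-221)*29) = √(27927666 - 12818/3) = √(83770180/3) = 2*√62827635/3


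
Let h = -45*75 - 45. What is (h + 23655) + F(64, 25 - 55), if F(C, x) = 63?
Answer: 20298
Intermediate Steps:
h = -3420 (h = -3375 - 45 = -3420)
(h + 23655) + F(64, 25 - 55) = (-3420 + 23655) + 63 = 20235 + 63 = 20298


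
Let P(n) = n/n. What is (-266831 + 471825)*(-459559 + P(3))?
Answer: -94206632652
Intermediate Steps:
P(n) = 1
(-266831 + 471825)*(-459559 + P(3)) = (-266831 + 471825)*(-459559 + 1) = 204994*(-459558) = -94206632652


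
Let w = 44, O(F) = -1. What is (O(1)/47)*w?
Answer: -44/47 ≈ -0.93617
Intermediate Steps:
(O(1)/47)*w = -1/47*44 = -44/47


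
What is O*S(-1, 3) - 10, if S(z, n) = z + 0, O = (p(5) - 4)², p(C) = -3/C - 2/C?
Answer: -35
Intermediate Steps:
p(C) = -5/C
O = 25 (O = (-5/5 - 4)² = (-5*⅕ - 4)² = (-1 - 4)² = (-5)² = 25)
S(z, n) = z
O*S(-1, 3) - 10 = 25*(-1) - 10 = -25 - 10 = -35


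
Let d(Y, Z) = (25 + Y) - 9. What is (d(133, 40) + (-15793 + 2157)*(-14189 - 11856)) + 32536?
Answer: 355182305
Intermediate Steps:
d(Y, Z) = 16 + Y
(d(133, 40) + (-15793 + 2157)*(-14189 - 11856)) + 32536 = ((16 + 133) + (-15793 + 2157)*(-14189 - 11856)) + 32536 = (149 - 13636*(-26045)) + 32536 = (149 + 355149620) + 32536 = 355149769 + 32536 = 355182305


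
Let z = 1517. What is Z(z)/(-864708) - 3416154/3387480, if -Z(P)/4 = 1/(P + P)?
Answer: -186715879981441/185148652571220 ≈ -1.0085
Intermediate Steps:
Z(P) = -2/P (Z(P) = -4/(P + P) = -4*1/(2*P) = -2/P)
Z(z)/(-864708) - 3416154/3387480 = -2/1517/(-864708) - 3416154/3387480 = -2*1/1517*(-1/864708) - 3416154*1/3387480 = -2/1517*(-1/864708) - 569359/564580 = 1/655881018 - 569359/564580 = -186715879981441/185148652571220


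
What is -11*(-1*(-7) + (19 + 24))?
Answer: -550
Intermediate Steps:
-11*(-1*(-7) + (19 + 24)) = -11*(7 + 43) = -11*50 = -550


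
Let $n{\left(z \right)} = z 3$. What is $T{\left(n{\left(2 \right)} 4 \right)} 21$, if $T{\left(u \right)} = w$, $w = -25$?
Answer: $-525$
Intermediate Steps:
$n{\left(z \right)} = 3 z$
$T{\left(u \right)} = -25$
$T{\left(n{\left(2 \right)} 4 \right)} 21 = \left(-25\right) 21 = -525$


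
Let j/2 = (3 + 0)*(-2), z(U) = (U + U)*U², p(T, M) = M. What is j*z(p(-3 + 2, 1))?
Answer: -24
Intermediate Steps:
z(U) = 2*U³ (z(U) = (2*U)*U² = 2*U³)
j = -12 (j = 2*((3 + 0)*(-2)) = 2*(3*(-2)) = 2*(-6) = -12)
j*z(p(-3 + 2, 1)) = -24*1³ = -24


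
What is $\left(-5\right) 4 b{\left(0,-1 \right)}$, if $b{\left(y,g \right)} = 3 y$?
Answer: $0$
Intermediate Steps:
$\left(-5\right) 4 b{\left(0,-1 \right)} = \left(-5\right) 4 \cdot 3 \cdot 0 = \left(-20\right) 0 = 0$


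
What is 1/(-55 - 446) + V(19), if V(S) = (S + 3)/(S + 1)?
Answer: 5501/5010 ≈ 1.0980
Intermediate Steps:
V(S) = (3 + S)/(1 + S)
1/(-55 - 446) + V(19) = 1/(-55 - 446) + (3 + 19)/(1 + 19) = 1/(-501) + 22/20 = -1/501 + (1/20)*22 = -1/501 + 11/10 = 5501/5010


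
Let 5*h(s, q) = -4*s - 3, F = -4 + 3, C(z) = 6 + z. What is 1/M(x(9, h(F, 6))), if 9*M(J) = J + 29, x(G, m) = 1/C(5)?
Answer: 99/320 ≈ 0.30937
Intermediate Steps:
F = -1
h(s, q) = -3/5 - 4*s/5 (h(s, q) = (-4*s - 3)/5 = (-3 - 4*s)/5 = -3/5 - 4*s/5)
x(G, m) = 1/11 (x(G, m) = 1/(6 + 5) = 1/11)
M(J) = 29/9 + J/9 (M(J) = (J + 29)/9 = (29 + J)/9 = 29/9 + J/9)
1/M(x(9, h(F, 6))) = 1/(29/9 + (1/9)*(1/11)) = 1/(29/9 + 1/99) = 1/(320/99) = 99/320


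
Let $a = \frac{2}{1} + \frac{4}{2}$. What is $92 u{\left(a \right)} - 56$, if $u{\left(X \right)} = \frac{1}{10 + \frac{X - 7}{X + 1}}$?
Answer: $- \frac{2172}{47} \approx -46.213$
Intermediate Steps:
$a = 4$ ($a = 2 \cdot 1 + 4 \cdot \frac{1}{2} = 2 + 2 = 4$)
$u{\left(X \right)} = \frac{1}{10 + \frac{-7 + X}{1 + X}}$
$92 u{\left(a \right)} - 56 = 92 \frac{1 + 4}{3 + 11 \cdot 4} - 56 = 92 \frac{1}{3 + 44} \cdot 5 - 56 = 92 \cdot \frac{1}{47} \cdot 5 - 56 = 92 \cdot \frac{5}{47} - 56 = \frac{460}{47} - 56 = - \frac{2172}{47}$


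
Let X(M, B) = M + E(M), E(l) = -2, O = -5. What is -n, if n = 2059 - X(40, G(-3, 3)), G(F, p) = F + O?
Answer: -2021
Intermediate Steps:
G(F, p) = -5 + F (G(F, p) = F - 5 = -5 + F)
X(M, B) = -2 + M (X(M, B) = M - 2 = -2 + M)
n = 2021 (n = 2059 - (-2 + 40) = 2059 - 1*38 = 2059 - 38 = 2021)
-n = -1*2021 = -2021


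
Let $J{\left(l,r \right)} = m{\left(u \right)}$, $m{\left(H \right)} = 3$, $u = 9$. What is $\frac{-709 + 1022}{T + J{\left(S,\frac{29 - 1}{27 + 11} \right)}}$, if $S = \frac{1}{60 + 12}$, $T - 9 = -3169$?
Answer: $- \frac{313}{3157} \approx -0.099145$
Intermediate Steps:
$T = -3160$ ($T = 9 - 3169 = -3160$)
$S = \frac{1}{72} \approx 0.013889$
$J{\left(l,r \right)} = 3$
$\frac{-709 + 1022}{T + J{\left(S,\frac{29 - 1}{27 + 11} \right)}} = \frac{-709 + 1022}{-3160 + 3} = \frac{313}{-3157} = 313 \left(- \frac{1}{3157}\right) = - \frac{313}{3157}$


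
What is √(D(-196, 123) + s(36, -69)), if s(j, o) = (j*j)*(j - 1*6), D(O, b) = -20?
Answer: 2*√9715 ≈ 197.13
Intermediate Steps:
s(j, o) = j²*(-6 + j) (s(j, o) = j²*(j - 6) = j²*(-6 + j))
√(D(-196, 123) + s(36, -69)) = √(-20 + 36²*(-6 + 36)) = √(-20 + 1296*30) = √(-20 + 38880) = √38860 = 2*√9715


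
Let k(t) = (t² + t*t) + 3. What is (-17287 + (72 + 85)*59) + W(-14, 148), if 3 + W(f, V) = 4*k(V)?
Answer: 167217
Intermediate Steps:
k(t) = 3 + 2*t² (k(t) = (t² + t²) + 3 = 2*t² + 3 = 3 + 2*t²)
W(f, V) = 9 + 8*V² (W(f, V) = -3 + 4*(3 + 2*V²) = -3 + (12 + 8*V²) = 9 + 8*V²)
(-17287 + (72 + 85)*59) + W(-14, 148) = (-17287 + (72 + 85)*59) + (9 + 8*148²) = (-17287 + 157*59) + (9 + 8*21904) = (-17287 + 9263) + (9 + 175232) = -8024 + 175241 = 167217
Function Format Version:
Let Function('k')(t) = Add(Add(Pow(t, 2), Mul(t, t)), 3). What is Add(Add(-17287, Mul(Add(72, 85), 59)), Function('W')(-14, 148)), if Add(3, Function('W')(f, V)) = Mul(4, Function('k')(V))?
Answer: 167217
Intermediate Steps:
Function('k')(t) = Add(3, Mul(2, Pow(t, 2))) (Function('k')(t) = Add(Add(Pow(t, 2), Pow(t, 2)), 3) = Add(Mul(2, Pow(t, 2)), 3) = Add(3, Mul(2, Pow(t, 2))))
Function('W')(f, V) = Add(9, Mul(8, Pow(V, 2))) (Function('W')(f, V) = Add(-3, Mul(4, Add(3, Mul(2, Pow(V, 2))))) = Add(-3, Add(12, Mul(8, Pow(V, 2)))) = Add(9, Mul(8, Pow(V, 2))))
Add(Add(-17287, Mul(Add(72, 85), 59)), Function('W')(-14, 148)) = Add(Add(-17287, Mul(Add(72, 85), 59)), Add(9, Mul(8, Pow(148, 2)))) = Add(Add(-17287, Mul(157, 59)), Add(9, Mul(8, 21904))) = Add(Add(-17287, 9263), Add(9, 175232)) = Add(-8024, 175241) = 167217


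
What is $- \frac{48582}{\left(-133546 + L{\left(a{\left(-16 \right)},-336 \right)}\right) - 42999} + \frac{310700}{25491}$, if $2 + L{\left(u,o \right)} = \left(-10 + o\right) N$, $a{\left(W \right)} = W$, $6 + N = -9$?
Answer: $\frac{18159674554}{1456020429} \approx 12.472$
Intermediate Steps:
$N = -15$ ($N = -6 - 9 = -15$)
$L{\left(u,o \right)} = 148 - 15 o$ ($L{\left(u,o \right)} = -2 + \left(-10 + o\right) \left(-15\right) = -2 - \left(-150 + 15 o\right) = 148 - 15 o$)
$- \frac{48582}{\left(-133546 + L{\left(a{\left(-16 \right)},-336 \right)}\right) - 42999} + \frac{310700}{25491} = - \frac{48582}{\left(-133546 + \left(148 - -5040\right)\right) - 42999} + \frac{310700}{25491} = - \frac{48582}{\left(-133546 + \left(148 + 5040\right)\right) - 42999} + 310700 \cdot \frac{1}{25491} = - \frac{48582}{\left(-133546 + 5188\right) - 42999} + \frac{310700}{25491} = - \frac{48582}{-128358 - 42999} + \frac{310700}{25491} = - \frac{48582}{-171357} + \frac{310700}{25491} = \left(-48582\right) \left(- \frac{1}{171357}\right) + \frac{310700}{25491} = \frac{16194}{57119} + \frac{310700}{25491} = \frac{18159674554}{1456020429}$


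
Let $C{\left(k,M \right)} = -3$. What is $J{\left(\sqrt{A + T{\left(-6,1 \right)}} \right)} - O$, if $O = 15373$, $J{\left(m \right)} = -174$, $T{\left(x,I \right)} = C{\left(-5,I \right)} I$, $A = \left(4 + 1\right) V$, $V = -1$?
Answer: $-15547$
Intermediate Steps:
$A = -5$ ($A = \left(4 + 1\right) \left(-1\right) = 5 \left(-1\right) = -5$)
$T{\left(x,I \right)} = - 3 I$
$J{\left(\sqrt{A + T{\left(-6,1 \right)}} \right)} - O = -174 - 15373 = -15547$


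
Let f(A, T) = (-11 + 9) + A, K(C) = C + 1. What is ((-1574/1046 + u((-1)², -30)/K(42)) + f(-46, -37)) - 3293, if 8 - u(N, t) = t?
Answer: -75149716/22489 ≈ -3341.6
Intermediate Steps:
u(N, t) = 8 - t
K(C) = 1 + C
f(A, T) = -2 + A
((-1574/1046 + u((-1)², -30)/K(42)) + f(-46, -37)) - 3293 = ((-1574/1046 + (8 - 1*(-30))/(1 + 42)) + (-2 - 46)) - 3293 = ((-1574*1/1046 + (8 + 30)/43) - 48) - 3293 = ((-787/523 + 38*(1/43)) - 48) - 3293 = ((-787/523 + 38/43) - 48) - 3293 = (-13967/22489 - 48) - 3293 = -1093439/22489 - 3293 = -75149716/22489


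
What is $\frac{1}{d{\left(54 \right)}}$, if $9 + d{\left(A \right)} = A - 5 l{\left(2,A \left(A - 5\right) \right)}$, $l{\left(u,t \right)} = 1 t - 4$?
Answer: $- \frac{1}{13165} \approx -7.5959 \cdot 10^{-5}$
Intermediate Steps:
$l{\left(u,t \right)} = -4 + t$ ($l{\left(u,t \right)} = t - 4 = -4 + t$)
$d{\left(A \right)} = 11 + A - 5 A \left(-5 + A\right)$ ($d{\left(A \right)} = -9 + \left(A - 5 \left(-4 + A \left(A - 5\right)\right)\right) = -9 + \left(A - 5 \left(-4 + A \left(-5 + A\right)\right)\right) = -9 - \left(-20 - A + 5 A \left(-5 + A\right)\right) = -9 + \left(20 + A - 5 A \left(-5 + A\right)\right) = 11 + A - 5 A \left(-5 + A\right)$)
$\frac{1}{d{\left(54 \right)}} = \frac{1}{11 + 54 - 270 \left(-5 + 54\right)} = \frac{1}{11 + 54 - 270 \cdot 49} = \frac{1}{11 + 54 - 13230} = \frac{1}{-13165} = - \frac{1}{13165}$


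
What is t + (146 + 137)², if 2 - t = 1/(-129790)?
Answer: 10395010891/129790 ≈ 80091.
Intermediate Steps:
t = 259581/129790 (t = 2 - 1/(-129790) = 2 - 1*(-1/129790) = 2 + 1/129790 = 259581/129790 ≈ 2.0000)
t + (146 + 137)² = 259581/129790 + (146 + 137)² = 259581/129790 + 283² = 259581/129790 + 80089 = 10395010891/129790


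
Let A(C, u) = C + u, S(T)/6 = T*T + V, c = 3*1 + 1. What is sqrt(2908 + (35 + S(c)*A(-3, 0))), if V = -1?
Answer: 9*sqrt(33) ≈ 51.701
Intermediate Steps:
c = 4 (c = 3 + 1 = 4)
S(T) = -6 + 6*T**2 (S(T) = 6*(T*T - 1) = 6*(T**2 - 1) = 6*(-1 + T**2) = -6 + 6*T**2)
sqrt(2908 + (35 + S(c)*A(-3, 0))) = sqrt(2908 + (35 + (-6 + 6*4**2)*(-3 + 0))) = sqrt(2908 + (35 + (-6 + 6*16)*(-3))) = sqrt(2908 + (35 + (-6 + 96)*(-3))) = sqrt(2908 + (35 + 90*(-3))) = sqrt(2908 + (35 - 270)) = sqrt(2908 - 235) = sqrt(2673) = 9*sqrt(33)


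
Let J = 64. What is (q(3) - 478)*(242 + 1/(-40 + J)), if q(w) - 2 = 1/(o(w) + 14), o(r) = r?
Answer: -15666873/136 ≈ -1.1520e+5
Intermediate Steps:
q(w) = 2 + 1/(14 + w) (q(w) = 2 + 1/(w + 14) = 2 + 1/(14 + w))
(q(3) - 478)*(242 + 1/(-40 + J)) = ((29 + 2*3)/(14 + 3) - 478)*(242 + 1/(-40 + 64)) = ((29 + 6)/17 - 478)*(242 + 1/24) = ((1/17)*35 - 478)*(242 + 1/24) = (35/17 - 478)*(5809/24) = -8091/17*5809/24 = -15666873/136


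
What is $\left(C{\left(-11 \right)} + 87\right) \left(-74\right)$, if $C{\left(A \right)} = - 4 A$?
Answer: $-9694$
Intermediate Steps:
$\left(C{\left(-11 \right)} + 87\right) \left(-74\right) = \left(\left(-4\right) \left(-11\right) + 87\right) \left(-74\right) = \left(44 + 87\right) \left(-74\right) = 131 \left(-74\right) = -9694$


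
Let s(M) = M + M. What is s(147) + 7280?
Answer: 7574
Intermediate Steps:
s(M) = 2*M
s(147) + 7280 = 2*147 + 7280 = 294 + 7280 = 7574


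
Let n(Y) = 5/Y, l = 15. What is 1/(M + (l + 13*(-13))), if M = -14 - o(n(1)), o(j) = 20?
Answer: -1/188 ≈ -0.0053191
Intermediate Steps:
M = -34 (M = -14 - 1*20 = -14 - 20 = -34)
1/(M + (l + 13*(-13))) = 1/(-34 + (15 + 13*(-13))) = 1/(-34 + (15 - 169)) = 1/(-34 - 154) = 1/(-188) = -1/188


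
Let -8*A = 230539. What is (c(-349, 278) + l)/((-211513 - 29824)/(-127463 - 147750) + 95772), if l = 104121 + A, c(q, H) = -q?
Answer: 166564687073/210863526184 ≈ 0.78992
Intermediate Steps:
A = -230539/8 (A = -1/8*230539 = -230539/8 ≈ -28817.)
l = 602429/8 (l = 104121 - 230539/8 = 602429/8 ≈ 75304.)
(c(-349, 278) + l)/((-211513 - 29824)/(-127463 - 147750) + 95772) = (-1*(-349) + 602429/8)/((-211513 - 29824)/(-127463 - 147750) + 95772) = (349 + 602429/8)/(-241337/(-275213) + 95772) = 605221/(8*(-241337*(-1/275213) + 95772)) = 605221/(8*(241337/275213 + 95772)) = 605221/(8*(26357940773/275213)) = (605221/8)*(275213/26357940773) = 166564687073/210863526184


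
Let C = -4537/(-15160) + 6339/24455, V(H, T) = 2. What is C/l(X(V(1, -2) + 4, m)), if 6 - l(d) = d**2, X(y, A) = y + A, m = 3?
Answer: -8282063/1112213400 ≈ -0.0074465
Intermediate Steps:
X(y, A) = A + y
C = 8282063/14829512 (C = -4537*(-1/15160) + 6339*(1/24455) = 4537/15160 + 6339/24455 = 8282063/14829512 ≈ 0.55849)
l(d) = 6 - d**2
C/l(X(V(1, -2) + 4, m)) = 8282063/(14829512*(6 - (3 + (2 + 4))**2)) = 8282063/(14829512*(6 - (3 + 6)**2)) = 8282063/(14829512*(6 - 1*9**2)) = 8282063/(14829512*(6 - 1*81)) = 8282063/(14829512*(6 - 81)) = (8282063/14829512)/(-75) = (8282063/14829512)*(-1/75) = -8282063/1112213400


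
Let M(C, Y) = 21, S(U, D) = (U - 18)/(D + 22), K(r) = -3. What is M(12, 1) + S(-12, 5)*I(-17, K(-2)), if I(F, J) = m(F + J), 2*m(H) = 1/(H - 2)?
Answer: 4163/198 ≈ 21.025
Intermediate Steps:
m(H) = 1/(2*(-2 + H)) (m(H) = 1/(2*(H - 2)) = 1/(2*(-2 + H)))
S(U, D) = (-18 + U)/(22 + D)
I(F, J) = 1/(2*(-2 + F + J)) (I(F, J) = 1/(2*(-2 + (F + J))) = 1/(2*(-2 + F + J)))
M(12, 1) + S(-12, 5)*I(-17, K(-2)) = 21 + ((-18 - 12)/(22 + 5))*(1/(2*(-2 - 17 - 3))) = 21 + (-30/27)*((½)/(-22)) = 21 + ((1/27)*(-30))*((½)*(-1/22)) = 21 - 10/9*(-1/44) = 21 + 5/198 = 4163/198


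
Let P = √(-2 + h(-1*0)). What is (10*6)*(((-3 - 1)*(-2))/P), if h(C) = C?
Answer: -240*I*√2 ≈ -339.41*I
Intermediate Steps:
P = I*√2 (P = √(-2 - 1*0) = √(-2 + 0) = √(-2) = I*√2 ≈ 1.4142*I)
(10*6)*(((-3 - 1)*(-2))/P) = (10*6)*(((-3 - 1)*(-2))/((I*√2))) = 60*((-4*(-2))*(-I*√2/2)) = 60*(8*(-I*√2/2)) = 60*(-4*I*√2) = -240*I*√2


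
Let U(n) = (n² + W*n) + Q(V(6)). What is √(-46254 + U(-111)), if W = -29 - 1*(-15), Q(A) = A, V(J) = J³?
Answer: I*√32163 ≈ 179.34*I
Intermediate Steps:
W = -14 (W = -29 + 15 = -14)
U(n) = 216 + n² - 14*n (U(n) = (n² - 14*n) + 6³ = (n² - 14*n) + 216 = 216 + n² - 14*n)
√(-46254 + U(-111)) = √(-46254 + (216 + (-111)² - 14*(-111))) = √(-46254 + (216 + 12321 + 1554)) = √(-46254 + 14091) = √(-32163) = I*√32163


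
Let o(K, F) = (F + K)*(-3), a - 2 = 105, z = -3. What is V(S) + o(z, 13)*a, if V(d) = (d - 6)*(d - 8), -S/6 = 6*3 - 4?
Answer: 5070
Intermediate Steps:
a = 107 (a = 2 + 105 = 107)
S = -84 (S = -6*(6*3 - 4) = -6*(18 - 4) = -6*14 = -84)
o(K, F) = -3*F - 3*K
V(d) = (-8 + d)*(-6 + d) (V(d) = (-6 + d)*(-8 + d) = (-8 + d)*(-6 + d))
V(S) + o(z, 13)*a = (48 + (-84)² - 14*(-84)) + (-3*13 - 3*(-3))*107 = (48 + 7056 + 1176) + (-39 + 9)*107 = 8280 - 30*107 = 8280 - 3210 = 5070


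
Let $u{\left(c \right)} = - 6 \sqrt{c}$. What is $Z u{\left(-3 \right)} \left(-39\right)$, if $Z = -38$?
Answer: $- 8892 i \sqrt{3} \approx - 15401.0 i$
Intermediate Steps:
$Z u{\left(-3 \right)} \left(-39\right) = - 38 \left(- 6 \sqrt{-3}\right) \left(-39\right) = - 38 \left(- 6 i \sqrt{3}\right) \left(-39\right) = 228 i \sqrt{3} \left(-39\right) = - 8892 i \sqrt{3}$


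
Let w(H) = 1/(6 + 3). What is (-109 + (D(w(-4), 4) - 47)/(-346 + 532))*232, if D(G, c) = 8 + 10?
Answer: -2355148/93 ≈ -25324.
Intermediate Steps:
w(H) = ⅑ (w(H) = 1/9 = ⅑)
D(G, c) = 18
(-109 + (D(w(-4), 4) - 47)/(-346 + 532))*232 = (-109 + (18 - 47)/(-346 + 532))*232 = (-109 - 29/186)*232 = -20303/186*232 = -2355148/93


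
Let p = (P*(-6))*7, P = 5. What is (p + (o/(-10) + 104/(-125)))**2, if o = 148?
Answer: 795465616/15625 ≈ 50910.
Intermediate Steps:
p = -210 (p = (5*(-6))*7 = -30*7 = -210)
(p + (o/(-10) + 104/(-125)))**2 = (-210 + (148/(-10) + 104/(-125)))**2 = (-210 + (148*(-1/10) + 104*(-1/125)))**2 = (-210 + (-74/5 - 104/125))**2 = (-210 - 1954/125)**2 = (-28204/125)**2 = 795465616/15625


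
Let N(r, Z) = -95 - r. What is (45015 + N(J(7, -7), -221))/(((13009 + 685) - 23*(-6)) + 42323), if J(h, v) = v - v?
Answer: 8984/11231 ≈ 0.79993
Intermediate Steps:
J(h, v) = 0
(45015 + N(J(7, -7), -221))/(((13009 + 685) - 23*(-6)) + 42323) = (45015 + (-95 - 1*0))/(((13009 + 685) - 23*(-6)) + 42323) = (45015 + (-95 + 0))/((13694 + 138) + 42323) = (45015 - 95)/(13832 + 42323) = 44920/56155 = 44920*(1/56155) = 8984/11231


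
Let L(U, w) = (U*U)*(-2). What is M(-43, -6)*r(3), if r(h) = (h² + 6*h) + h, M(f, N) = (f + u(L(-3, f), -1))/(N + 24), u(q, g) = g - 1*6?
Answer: -250/3 ≈ -83.333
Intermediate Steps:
L(U, w) = -2*U² (L(U, w) = U²*(-2) = -2*U²)
u(q, g) = -6 + g (u(q, g) = g - 6 = -6 + g)
M(f, N) = (-7 + f)/(24 + N) (M(f, N) = (f + (-6 - 1))/(N + 24) = (f - 7)/(24 + N) = (-7 + f)/(24 + N))
r(h) = h² + 7*h
M(-43, -6)*r(3) = ((-7 - 43)/(24 - 6))*(3*(7 + 3)) = (-50/18)*(3*10) = ((1/18)*(-50))*30 = -25/9*30 = -250/3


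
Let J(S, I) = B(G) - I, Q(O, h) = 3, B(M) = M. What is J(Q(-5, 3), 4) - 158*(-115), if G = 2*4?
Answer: 18174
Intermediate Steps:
G = 8
J(S, I) = 8 - I
J(Q(-5, 3), 4) - 158*(-115) = (8 - 1*4) - 158*(-115) = (8 - 4) + 18170 = 4 + 18170 = 18174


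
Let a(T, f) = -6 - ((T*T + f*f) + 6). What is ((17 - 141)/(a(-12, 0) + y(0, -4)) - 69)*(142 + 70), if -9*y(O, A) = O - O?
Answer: -563920/39 ≈ -14459.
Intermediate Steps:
y(O, A) = 0 (y(O, A) = -(O - O)/9 = -⅑*0 = 0)
a(T, f) = -12 - T² - f² (a(T, f) = -6 - ((T² + f²) + 6) = -6 - (6 + T² + f²) = -6 + (-6 - T² - f²) = -12 - T² - f²)
((17 - 141)/(a(-12, 0) + y(0, -4)) - 69)*(142 + 70) = ((17 - 141)/((-12 - 1*(-12)² - 1*0²) + 0) - 69)*(142 + 70) = (-124/((-12 - 1*144 - 1*0) + 0) - 69)*212 = (-124/((-12 - 144 + 0) + 0) - 69)*212 = (-124/(-156 + 0) - 69)*212 = (-124/(-156) - 69)*212 = (-124*(-1/156) - 69)*212 = (31/39 - 69)*212 = -2660/39*212 = -563920/39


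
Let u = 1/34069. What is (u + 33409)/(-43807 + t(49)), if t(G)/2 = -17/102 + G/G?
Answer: -1707316833/2238605852 ≈ -0.76267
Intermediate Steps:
t(G) = 5/3 (t(G) = 2*(-17/102 + G/G) = 2*(-17*1/102 + 1) = 2*(-⅙ + 1) = 2*(⅚) = 5/3)
u = 1/34069 ≈ 2.9352e-5
(u + 33409)/(-43807 + t(49)) = (1/34069 + 33409)/(-43807 + 5/3) = 1138211222/(34069*(-131416/3)) = (1138211222/34069)*(-3/131416) = -1707316833/2238605852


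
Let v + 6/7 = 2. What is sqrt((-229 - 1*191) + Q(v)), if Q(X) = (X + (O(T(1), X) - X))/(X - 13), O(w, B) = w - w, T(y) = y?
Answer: 2*I*sqrt(105) ≈ 20.494*I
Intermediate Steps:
v = 8/7 (v = -6/7 + 2 = 8/7 ≈ 1.1429)
O(w, B) = 0
Q(X) = 0 (Q(X) = (X + (0 - X))/(X - 13) = (X - X)/(-13 + X) = 0/(-13 + X) = 0)
sqrt((-229 - 1*191) + Q(v)) = sqrt((-229 - 1*191) + 0) = sqrt((-229 - 191) + 0) = sqrt(-420 + 0) = sqrt(-420) = 2*I*sqrt(105)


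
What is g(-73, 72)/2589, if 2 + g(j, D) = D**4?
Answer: 26873854/2589 ≈ 10380.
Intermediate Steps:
g(j, D) = -2 + D**4
g(-73, 72)/2589 = (-2 + 72**4)/2589 = (-2 + 26873856)*(1/2589) = 26873854*(1/2589) = 26873854/2589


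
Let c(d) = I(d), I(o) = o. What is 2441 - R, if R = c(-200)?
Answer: 2641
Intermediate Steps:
c(d) = d
R = -200
2441 - R = 2441 - 1*(-200) = 2441 + 200 = 2641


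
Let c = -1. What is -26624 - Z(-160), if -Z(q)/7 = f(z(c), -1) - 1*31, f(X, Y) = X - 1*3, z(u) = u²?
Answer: -26855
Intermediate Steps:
f(X, Y) = -3 + X (f(X, Y) = X - 3 = -3 + X)
Z(q) = 231 (Z(q) = -7*((-3 + (-1)²) - 1*31) = -7*((-3 + 1) - 31) = -7*(-2 - 31) = -7*(-33) = 231)
-26624 - Z(-160) = -26624 - 1*231 = -26624 - 231 = -26855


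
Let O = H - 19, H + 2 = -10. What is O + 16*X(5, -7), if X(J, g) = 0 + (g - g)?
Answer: -31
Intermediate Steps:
H = -12 (H = -2 - 10 = -12)
O = -31 (O = -12 - 19 = -31)
X(J, g) = 0 (X(J, g) = 0 + 0 = 0)
O + 16*X(5, -7) = -31 + 16*0 = -31 + 0 = -31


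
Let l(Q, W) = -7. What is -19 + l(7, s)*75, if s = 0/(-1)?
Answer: -544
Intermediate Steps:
s = 0 (s = 0*(-1) = 0)
-19 + l(7, s)*75 = -19 - 7*75 = -19 - 525 = -544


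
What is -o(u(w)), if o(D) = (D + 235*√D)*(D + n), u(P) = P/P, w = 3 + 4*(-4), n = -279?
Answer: 65608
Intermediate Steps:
w = -13 (w = 3 - 16 = -13)
u(P) = 1
o(D) = (-279 + D)*(D + 235*√D) (o(D) = (D + 235*√D)*(D - 279) = (D + 235*√D)*(-279 + D) = (-279 + D)*(D + 235*√D))
-o(u(w)) = -(1² - 65565*√1 - 279*1 + 235*1^(3/2)) = -(1 - 65565*1 - 279 + 235*1) = -(1 - 65565 - 279 + 235) = -1*(-65608) = 65608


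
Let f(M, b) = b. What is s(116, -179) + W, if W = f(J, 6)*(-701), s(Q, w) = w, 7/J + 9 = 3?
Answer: -4385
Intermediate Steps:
J = -7/6 (J = 7/(-9 + 3) = 7/(-6) = 7*(-1/6) = -7/6 ≈ -1.1667)
W = -4206 (W = 6*(-701) = -4206)
s(116, -179) + W = -179 - 4206 = -4385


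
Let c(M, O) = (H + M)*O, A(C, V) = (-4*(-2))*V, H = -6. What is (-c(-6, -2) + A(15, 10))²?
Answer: 3136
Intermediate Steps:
A(C, V) = 8*V
c(M, O) = O*(-6 + M) (c(M, O) = (-6 + M)*O = O*(-6 + M))
(-c(-6, -2) + A(15, 10))² = (-(-2)*(-6 - 6) + 8*10)² = (-(-2)*(-12) + 80)² = (-1*24 + 80)² = (-24 + 80)² = 56² = 3136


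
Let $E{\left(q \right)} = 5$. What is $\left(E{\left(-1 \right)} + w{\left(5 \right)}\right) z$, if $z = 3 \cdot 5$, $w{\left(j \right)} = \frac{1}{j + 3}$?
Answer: $\frac{615}{8} \approx 76.875$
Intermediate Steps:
$w{\left(j \right)} = \frac{1}{3 + j}$
$z = 15$
$\left(E{\left(-1 \right)} + w{\left(5 \right)}\right) z = \left(5 + \frac{1}{3 + 5}\right) 15 = \left(5 + \frac{1}{8}\right) 15 = \frac{41}{8} \cdot 15 = \frac{615}{8}$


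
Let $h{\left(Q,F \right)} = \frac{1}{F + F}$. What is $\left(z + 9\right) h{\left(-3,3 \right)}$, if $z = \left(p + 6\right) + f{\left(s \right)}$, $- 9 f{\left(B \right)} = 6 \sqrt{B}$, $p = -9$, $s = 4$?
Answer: $\frac{7}{9} \approx 0.77778$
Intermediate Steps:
$f{\left(B \right)} = - \frac{2 \sqrt{B}}{3}$ ($f{\left(B \right)} = - \frac{6 \sqrt{B}}{9} = - \frac{2 \sqrt{B}}{3}$)
$h{\left(Q,F \right)} = \frac{1}{2 F}$
$z = - \frac{13}{3}$ ($z = \left(-9 + 6\right) - \frac{2 \sqrt{4}}{3} = -3 - \frac{4}{3} = - \frac{13}{3} \approx -4.3333$)
$\left(z + 9\right) h{\left(-3,3 \right)} = \left(- \frac{13}{3} + 9\right) \frac{1}{2 \cdot 3} = \frac{14 \cdot \frac{1}{2} \cdot \frac{1}{3}}{3} = \frac{14}{3} \cdot \frac{1}{6} = \frac{7}{9}$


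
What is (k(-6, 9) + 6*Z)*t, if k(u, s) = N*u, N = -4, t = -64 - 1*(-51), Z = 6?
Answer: -780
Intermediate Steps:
t = -13 (t = -64 + 51 = -13)
k(u, s) = -4*u
(k(-6, 9) + 6*Z)*t = (-4*(-6) + 6*6)*(-13) = (24 + 36)*(-13) = 60*(-13) = -780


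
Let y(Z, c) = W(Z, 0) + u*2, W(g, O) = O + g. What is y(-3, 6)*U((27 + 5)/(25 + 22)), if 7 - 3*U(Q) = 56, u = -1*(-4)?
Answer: -245/3 ≈ -81.667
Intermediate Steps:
u = 4
U(Q) = -49/3 (U(Q) = 7/3 - 1/3*56 = 7/3 - 56/3 = -49/3)
y(Z, c) = 8 + Z (y(Z, c) = (0 + Z) + 4*2 = Z + 8 = 8 + Z)
y(-3, 6)*U((27 + 5)/(25 + 22)) = (8 - 3)*(-49/3) = 5*(-49/3) = -245/3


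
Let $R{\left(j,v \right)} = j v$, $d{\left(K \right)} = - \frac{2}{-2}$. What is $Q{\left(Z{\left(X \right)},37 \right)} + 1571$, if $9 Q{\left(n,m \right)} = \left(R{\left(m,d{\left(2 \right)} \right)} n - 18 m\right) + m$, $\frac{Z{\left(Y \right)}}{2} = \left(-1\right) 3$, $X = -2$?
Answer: $\frac{13288}{9} \approx 1476.4$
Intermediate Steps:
$d{\left(K \right)} = 1$ ($d{\left(K \right)} = \left(-2\right) \left(- \frac{1}{2}\right) = 1$)
$Z{\left(Y \right)} = -6$ ($Z{\left(Y \right)} = 2 \left(\left(-1\right) 3\right) = 2 \left(-3\right) = -6$)
$Q{\left(n,m \right)} = - \frac{17 m}{9} + \frac{m n}{9}$ ($Q{\left(n,m \right)} = \frac{\left(m 1 n - 18 m\right) + m}{9} = \frac{\left(m n - 18 m\right) + m}{9} = \frac{\left(- 18 m + m n\right) + m}{9} = \frac{- 17 m + m n}{9} = - \frac{17 m}{9} + \frac{m n}{9}$)
$Q{\left(Z{\left(X \right)},37 \right)} + 1571 = \frac{1}{9} \cdot 37 \left(-17 - 6\right) + 1571 = \frac{1}{9} \cdot 37 \left(-23\right) + 1571 = - \frac{851}{9} + 1571 = \frac{13288}{9}$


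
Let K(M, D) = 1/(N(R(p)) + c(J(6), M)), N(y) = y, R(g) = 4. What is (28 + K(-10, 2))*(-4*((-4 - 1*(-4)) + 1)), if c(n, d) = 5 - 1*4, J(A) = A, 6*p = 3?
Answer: -564/5 ≈ -112.80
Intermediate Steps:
p = ½ (p = (⅙)*3 = ½ ≈ 0.50000)
c(n, d) = 1 (c(n, d) = 5 - 4 = 1)
K(M, D) = ⅕ (K(M, D) = 1/(4 + 1) = 1/5 = ⅕)
(28 + K(-10, 2))*(-4*((-4 - 1*(-4)) + 1)) = (28 + ⅕)*(-4*((-4 - 1*(-4)) + 1)) = 141*(-4*((-4 + 4) + 1))/5 = 141*(-4*(0 + 1))/5 = 141*(-4*1)/5 = (141/5)*(-4) = -564/5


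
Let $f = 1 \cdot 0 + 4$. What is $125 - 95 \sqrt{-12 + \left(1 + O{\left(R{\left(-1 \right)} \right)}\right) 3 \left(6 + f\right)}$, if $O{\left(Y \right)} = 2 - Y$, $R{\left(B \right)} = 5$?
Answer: $125 - 570 i \sqrt{2} \approx 125.0 - 806.1 i$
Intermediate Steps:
$f = 4$ ($f = 0 + 4 = 4$)
$125 - 95 \sqrt{-12 + \left(1 + O{\left(R{\left(-1 \right)} \right)}\right) 3 \left(6 + f\right)} = 125 - 95 \sqrt{-12 + \left(1 + \left(2 - 5\right)\right) 3 \left(6 + 4\right)} = 125 - 95 \sqrt{-12 + \left(1 + \left(2 - 5\right)\right) 3 \cdot 10} = 125 - 95 \sqrt{-12 + \left(1 - 3\right) 3 \cdot 10} = 125 - 95 \sqrt{-12 + \left(-2\right) 3 \cdot 10} = 125 - 95 \sqrt{-12 - 60} = 125 - 95 \sqrt{-72} = 125 - 95 \cdot 6 i \sqrt{2} = 125 - 570 i \sqrt{2}$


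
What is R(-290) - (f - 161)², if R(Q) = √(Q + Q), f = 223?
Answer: -3844 + 2*I*√145 ≈ -3844.0 + 24.083*I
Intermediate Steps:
R(Q) = √2*√Q (R(Q) = √(2*Q) = √2*√Q)
R(-290) - (f - 161)² = √2*√(-290) - (223 - 161)² = √2*(I*√290) - 1*62² = 2*I*√145 - 1*3844 = 2*I*√145 - 3844 = -3844 + 2*I*√145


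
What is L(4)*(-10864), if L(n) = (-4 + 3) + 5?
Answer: -43456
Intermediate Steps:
L(n) = 4 (L(n) = -1 + 5 = 4)
L(4)*(-10864) = 4*(-10864) = -43456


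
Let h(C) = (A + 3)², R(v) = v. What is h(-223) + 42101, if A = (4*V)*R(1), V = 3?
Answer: 42326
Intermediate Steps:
A = 12 (A = (4*3)*1 = 12*1 = 12)
h(C) = 225 (h(C) = (12 + 3)² = 15² = 225)
h(-223) + 42101 = 225 + 42101 = 42326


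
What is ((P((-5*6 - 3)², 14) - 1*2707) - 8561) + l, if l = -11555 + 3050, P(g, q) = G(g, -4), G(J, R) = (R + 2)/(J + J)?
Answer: -21532798/1089 ≈ -19773.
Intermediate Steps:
G(J, R) = (2 + R)/(2*J) (G(J, R) = (2 + R)/((2*J)) = (2 + R)*(1/(2*J)) = (2 + R)/(2*J))
P(g, q) = -1/g (P(g, q) = (2 - 4)/(2*g) = (½)*(-2)/g = -1/g)
l = -8505
((P((-5*6 - 3)², 14) - 1*2707) - 8561) + l = ((-1/((-5*6 - 3)²) - 1*2707) - 8561) - 8505 = ((-1/((-30 - 3)²) - 2707) - 8561) - 8505 = ((-1/((-33)²) - 2707) - 8561) - 8505 = ((-1/1089 - 2707) - 8561) - 8505 = (-2947924/1089 - 8561) - 8505 = -12270853/1089 - 8505 = -21532798/1089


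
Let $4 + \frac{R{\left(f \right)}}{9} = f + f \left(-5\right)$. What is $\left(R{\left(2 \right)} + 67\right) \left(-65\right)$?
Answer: $2665$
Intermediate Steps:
$R{\left(f \right)} = -36 - 36 f$ ($R{\left(f \right)} = -36 + 9 \left(f + f \left(-5\right)\right) = -36 + 9 \left(f - 5 f\right) = -36 + 9 \left(- 4 f\right) = -36 - 36 f$)
$\left(R{\left(2 \right)} + 67\right) \left(-65\right) = \left(\left(-36 - 72\right) + 67\right) \left(-65\right) = \left(-108 + 67\right) \left(-65\right) = \left(-41\right) \left(-65\right) = 2665$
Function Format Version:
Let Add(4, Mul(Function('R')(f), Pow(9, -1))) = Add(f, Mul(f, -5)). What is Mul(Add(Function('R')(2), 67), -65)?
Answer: 2665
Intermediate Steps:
Function('R')(f) = Add(-36, Mul(-36, f)) (Function('R')(f) = Add(-36, Mul(9, Add(f, Mul(f, -5)))) = Add(-36, Mul(9, Add(f, Mul(-5, f)))) = Add(-36, Mul(9, Mul(-4, f))) = Add(-36, Mul(-36, f)))
Mul(Add(Function('R')(2), 67), -65) = Mul(Add(Add(-36, Mul(-36, 2)), 67), -65) = Mul(Add(Add(-36, -72), 67), -65) = Mul(Add(-108, 67), -65) = Mul(-41, -65) = 2665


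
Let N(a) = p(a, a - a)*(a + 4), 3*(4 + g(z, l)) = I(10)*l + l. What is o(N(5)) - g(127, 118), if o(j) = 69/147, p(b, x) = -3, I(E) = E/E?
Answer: -10907/147 ≈ -74.197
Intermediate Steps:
I(E) = 1
g(z, l) = -4 + 2*l/3 (g(z, l) = -4 + (1*l + l)/3 = -4 + (l + l)/3 = -4 + (2*l)/3 = -4 + 2*l/3)
N(a) = -12 - 3*a (N(a) = -3*(a + 4) = -3*(4 + a) = -12 - 3*a)
o(j) = 23/49 (o(j) = 69*(1/147) = 23/49)
o(N(5)) - g(127, 118) = 23/49 - (-4 + (⅔)*118) = 23/49 - (-4 + 236/3) = 23/49 - 1*224/3 = 23/49 - 224/3 = -10907/147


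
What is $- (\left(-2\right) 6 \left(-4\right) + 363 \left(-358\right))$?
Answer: $129906$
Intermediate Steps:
$- (\left(-2\right) 6 \left(-4\right) + 363 \left(-358\right)) = - (\left(-12\right) \left(-4\right) - 129954) = - (48 - 129954) = \left(-1\right) \left(-129906\right) = 129906$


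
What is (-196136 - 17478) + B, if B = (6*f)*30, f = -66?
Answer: -225494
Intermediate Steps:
B = -11880 (B = (6*(-66))*30 = -396*30 = -11880)
(-196136 - 17478) + B = (-196136 - 17478) - 11880 = -213614 - 11880 = -225494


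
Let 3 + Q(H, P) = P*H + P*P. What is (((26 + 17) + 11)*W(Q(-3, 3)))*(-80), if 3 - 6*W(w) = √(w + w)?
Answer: -2160 + 720*I*√6 ≈ -2160.0 + 1763.6*I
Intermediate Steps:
Q(H, P) = -3 + P² + H*P (Q(H, P) = -3 + (P*H + P*P) = -3 + (H*P + P²) = -3 + (P² + H*P) = -3 + P² + H*P)
W(w) = ½ - √2*√w/6 (W(w) = ½ - √(w + w)/6 = ½ - √2*√w/6)
(((26 + 17) + 11)*W(Q(-3, 3)))*(-80) = (((26 + 17) + 11)*(½ - √2*√(-3 + 3² - 3*3)/6))*(-80) = ((43 + 11)*(½ - √2*√(-3 + 9 - 9)/6))*(-80) = (54*(½ - √2*√(-3)/6))*(-80) = (54*(½ - √2*I*√3/6))*(-80) = (54*(½ - I*√6/6))*(-80) = (27 - 9*I*√6)*(-80) = -2160 + 720*I*√6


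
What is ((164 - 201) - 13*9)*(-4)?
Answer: 616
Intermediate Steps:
((164 - 201) - 13*9)*(-4) = (-37 - 117)*(-4) = -154*(-4) = 616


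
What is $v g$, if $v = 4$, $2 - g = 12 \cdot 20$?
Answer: $-952$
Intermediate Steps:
$g = -238$ ($g = 2 - 12 \cdot 20 = 2 - 240 = -238$)
$v g = 4 \left(-238\right) = -952$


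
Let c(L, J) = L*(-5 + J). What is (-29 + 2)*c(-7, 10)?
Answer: 945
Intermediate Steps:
(-29 + 2)*c(-7, 10) = (-29 + 2)*(-7*(-5 + 10)) = -(-189)*5 = -27*(-35) = 945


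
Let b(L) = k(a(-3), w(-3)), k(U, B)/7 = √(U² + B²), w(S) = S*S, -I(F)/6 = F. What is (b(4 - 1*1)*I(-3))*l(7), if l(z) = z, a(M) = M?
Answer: 2646*√10 ≈ 8367.4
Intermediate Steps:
I(F) = -6*F
w(S) = S²
k(U, B) = 7*√(B² + U²) (k(U, B) = 7*√(U² + B²) = 7*√(B² + U²))
b(L) = 21*√10 (b(L) = 7*√(((-3)²)² + (-3)²) = 7*√(9² + 9) = 7*√(81 + 9) = 7*√90 = 7*(3*√10) = 21*√10)
(b(4 - 1*1)*I(-3))*l(7) = ((21*√10)*(-6*(-3)))*7 = ((21*√10)*18)*7 = (378*√10)*7 = 2646*√10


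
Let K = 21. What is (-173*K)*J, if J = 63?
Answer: -228879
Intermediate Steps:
(-173*K)*J = -173*21*63 = -3633*63 = -228879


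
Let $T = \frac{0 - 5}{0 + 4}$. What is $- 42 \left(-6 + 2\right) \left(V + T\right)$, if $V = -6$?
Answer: $-1218$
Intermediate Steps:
$T = - \frac{5}{4} \approx -1.25$
$- 42 \left(-6 + 2\right) \left(V + T\right) = - 42 \left(-6 + 2\right) \left(-6 - \frac{5}{4}\right) = - 42 \left(\left(-4\right) \left(- \frac{29}{4}\right)\right) = \left(-42\right) 29 = -1218$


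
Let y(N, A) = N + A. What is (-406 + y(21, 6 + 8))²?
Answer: 137641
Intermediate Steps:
y(N, A) = A + N
(-406 + y(21, 6 + 8))² = (-406 + ((6 + 8) + 21))² = (-406 + (14 + 21))² = (-406 + 35)² = (-371)² = 137641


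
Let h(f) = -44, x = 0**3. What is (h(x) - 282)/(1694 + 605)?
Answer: -326/2299 ≈ -0.14180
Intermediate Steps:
x = 0
(h(x) - 282)/(1694 + 605) = (-44 - 282)/(1694 + 605) = -326/2299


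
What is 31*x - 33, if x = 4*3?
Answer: 339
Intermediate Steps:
x = 12
31*x - 33 = 31*12 - 33 = 372 - 33 = 339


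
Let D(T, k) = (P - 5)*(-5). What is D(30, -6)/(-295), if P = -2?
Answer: -7/59 ≈ -0.11864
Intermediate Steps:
D(T, k) = 35 (D(T, k) = (-2 - 5)*(-5) = -7*(-5) = 35)
D(30, -6)/(-295) = 35/(-295) = 35*(-1/295) = -7/59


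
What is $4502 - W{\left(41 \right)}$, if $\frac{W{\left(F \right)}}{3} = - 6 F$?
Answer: $5240$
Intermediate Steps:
$W{\left(F \right)} = - 18 F$ ($W{\left(F \right)} = 3 \left(- 6 F\right) = - 18 F$)
$4502 - W{\left(41 \right)} = 4502 - \left(-18\right) 41 = 4502 - -738 = 4502 + 738 = 5240$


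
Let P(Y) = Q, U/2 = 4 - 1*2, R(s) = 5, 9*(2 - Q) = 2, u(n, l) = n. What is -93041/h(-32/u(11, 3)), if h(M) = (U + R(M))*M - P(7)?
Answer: 9211059/2768 ≈ 3327.7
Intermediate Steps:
Q = 16/9 (Q = 2 - ⅑*2 = 2 - 2/9 = 16/9 ≈ 1.7778)
U = 4 (U = 2*(4 - 1*2) = 2*(4 - 2) = 2*2 = 4)
P(Y) = 16/9
h(M) = -16/9 + 9*M (h(M) = (4 + 5)*M - 1*16/9 = 9*M - 16/9 = -16/9 + 9*M)
-93041/h(-32/u(11, 3)) = -93041/(-16/9 + 9*(-32/11)) = -93041/(-16/9 - 288/11) = -93041/(-2768/99) = -93041*(-99/2768) = 9211059/2768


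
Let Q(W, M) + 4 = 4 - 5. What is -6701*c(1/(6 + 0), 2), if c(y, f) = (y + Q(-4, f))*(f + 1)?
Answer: 194329/2 ≈ 97165.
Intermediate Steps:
Q(W, M) = -5 (Q(W, M) = -4 + (4 - 5) = -4 - 1 = -5)
c(y, f) = (1 + f)*(-5 + y) (c(y, f) = (y - 5)*(f + 1) = (-5 + y)*(1 + f) = (1 + f)*(-5 + y))
-6701*c(1/(6 + 0), 2) = -6701*(-5 + 1/(6 + 0) - 5*2 + 2/(6 + 0)) = -6701*(-5 + 1/6 - 10 + 2/6) = -6701*(-5 + ⅙ - 10 + 2*(⅙)) = -6701*(-5 + ⅙ - 10 + ⅓) = -6701*(-29/2) = 194329/2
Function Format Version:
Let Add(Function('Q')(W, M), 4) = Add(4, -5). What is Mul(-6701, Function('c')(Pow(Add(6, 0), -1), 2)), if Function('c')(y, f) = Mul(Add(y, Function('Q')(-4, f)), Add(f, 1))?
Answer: Rational(194329, 2) ≈ 97165.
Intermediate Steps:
Function('Q')(W, M) = -5 (Function('Q')(W, M) = Add(-4, Add(4, -5)) = Add(-4, -1) = -5)
Function('c')(y, f) = Mul(Add(1, f), Add(-5, y)) (Function('c')(y, f) = Mul(Add(y, -5), Add(f, 1)) = Mul(Add(-5, y), Add(1, f)) = Mul(Add(1, f), Add(-5, y)))
Mul(-6701, Function('c')(Pow(Add(6, 0), -1), 2)) = Mul(-6701, Add(-5, Pow(Add(6, 0), -1), Mul(-5, 2), Mul(2, Pow(Add(6, 0), -1)))) = Mul(-6701, Add(-5, Pow(6, -1), -10, Mul(2, Pow(6, -1)))) = Mul(-6701, Add(-5, Rational(1, 6), -10, Mul(2, Rational(1, 6)))) = Mul(-6701, Add(-5, Rational(1, 6), -10, Rational(1, 3))) = Mul(-6701, Rational(-29, 2)) = Rational(194329, 2)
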